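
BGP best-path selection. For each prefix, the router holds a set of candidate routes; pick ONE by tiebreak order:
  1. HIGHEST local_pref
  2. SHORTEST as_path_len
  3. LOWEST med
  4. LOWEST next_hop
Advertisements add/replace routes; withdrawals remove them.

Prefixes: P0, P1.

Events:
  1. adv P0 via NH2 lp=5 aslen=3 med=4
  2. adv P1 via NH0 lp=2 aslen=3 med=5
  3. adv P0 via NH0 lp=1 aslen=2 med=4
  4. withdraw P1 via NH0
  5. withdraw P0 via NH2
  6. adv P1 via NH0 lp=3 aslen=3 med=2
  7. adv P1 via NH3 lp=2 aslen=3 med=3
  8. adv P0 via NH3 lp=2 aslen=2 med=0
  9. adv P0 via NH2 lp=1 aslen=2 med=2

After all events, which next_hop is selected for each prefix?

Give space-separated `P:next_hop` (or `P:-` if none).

Answer: P0:NH3 P1:NH0

Derivation:
Op 1: best P0=NH2 P1=-
Op 2: best P0=NH2 P1=NH0
Op 3: best P0=NH2 P1=NH0
Op 4: best P0=NH2 P1=-
Op 5: best P0=NH0 P1=-
Op 6: best P0=NH0 P1=NH0
Op 7: best P0=NH0 P1=NH0
Op 8: best P0=NH3 P1=NH0
Op 9: best P0=NH3 P1=NH0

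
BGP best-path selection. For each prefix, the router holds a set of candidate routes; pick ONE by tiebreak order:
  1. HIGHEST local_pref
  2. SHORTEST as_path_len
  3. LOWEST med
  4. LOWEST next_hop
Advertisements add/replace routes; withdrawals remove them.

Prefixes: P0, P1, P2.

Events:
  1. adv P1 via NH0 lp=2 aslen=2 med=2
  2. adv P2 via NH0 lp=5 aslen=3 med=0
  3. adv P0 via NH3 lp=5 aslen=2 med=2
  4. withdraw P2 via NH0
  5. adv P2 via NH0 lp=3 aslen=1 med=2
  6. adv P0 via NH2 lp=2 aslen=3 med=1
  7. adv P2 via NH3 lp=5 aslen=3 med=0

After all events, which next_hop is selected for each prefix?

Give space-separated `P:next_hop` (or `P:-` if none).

Op 1: best P0=- P1=NH0 P2=-
Op 2: best P0=- P1=NH0 P2=NH0
Op 3: best P0=NH3 P1=NH0 P2=NH0
Op 4: best P0=NH3 P1=NH0 P2=-
Op 5: best P0=NH3 P1=NH0 P2=NH0
Op 6: best P0=NH3 P1=NH0 P2=NH0
Op 7: best P0=NH3 P1=NH0 P2=NH3

Answer: P0:NH3 P1:NH0 P2:NH3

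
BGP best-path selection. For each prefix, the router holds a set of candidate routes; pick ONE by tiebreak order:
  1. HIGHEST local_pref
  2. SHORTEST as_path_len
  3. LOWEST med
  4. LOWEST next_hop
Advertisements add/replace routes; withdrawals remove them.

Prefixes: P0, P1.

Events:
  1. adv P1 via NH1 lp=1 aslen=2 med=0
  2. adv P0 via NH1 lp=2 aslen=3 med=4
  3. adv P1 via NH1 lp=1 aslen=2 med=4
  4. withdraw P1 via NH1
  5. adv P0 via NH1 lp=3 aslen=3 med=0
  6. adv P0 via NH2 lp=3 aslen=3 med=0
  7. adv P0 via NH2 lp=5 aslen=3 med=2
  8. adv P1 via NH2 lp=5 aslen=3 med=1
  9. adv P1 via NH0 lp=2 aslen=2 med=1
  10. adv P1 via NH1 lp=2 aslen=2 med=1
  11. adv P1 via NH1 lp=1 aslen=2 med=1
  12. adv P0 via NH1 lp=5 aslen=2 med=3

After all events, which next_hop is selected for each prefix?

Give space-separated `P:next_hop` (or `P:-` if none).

Answer: P0:NH1 P1:NH2

Derivation:
Op 1: best P0=- P1=NH1
Op 2: best P0=NH1 P1=NH1
Op 3: best P0=NH1 P1=NH1
Op 4: best P0=NH1 P1=-
Op 5: best P0=NH1 P1=-
Op 6: best P0=NH1 P1=-
Op 7: best P0=NH2 P1=-
Op 8: best P0=NH2 P1=NH2
Op 9: best P0=NH2 P1=NH2
Op 10: best P0=NH2 P1=NH2
Op 11: best P0=NH2 P1=NH2
Op 12: best P0=NH1 P1=NH2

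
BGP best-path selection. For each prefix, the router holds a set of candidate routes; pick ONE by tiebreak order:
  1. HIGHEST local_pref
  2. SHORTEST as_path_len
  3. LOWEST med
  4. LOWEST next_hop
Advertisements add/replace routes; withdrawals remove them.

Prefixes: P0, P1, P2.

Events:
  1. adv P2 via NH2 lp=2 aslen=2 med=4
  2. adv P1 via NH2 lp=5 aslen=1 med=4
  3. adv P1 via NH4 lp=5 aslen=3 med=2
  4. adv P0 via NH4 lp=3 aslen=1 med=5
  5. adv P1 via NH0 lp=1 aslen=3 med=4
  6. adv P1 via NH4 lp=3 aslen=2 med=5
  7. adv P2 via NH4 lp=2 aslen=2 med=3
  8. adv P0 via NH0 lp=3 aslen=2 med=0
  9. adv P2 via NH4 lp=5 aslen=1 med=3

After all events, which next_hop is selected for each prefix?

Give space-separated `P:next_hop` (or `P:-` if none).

Op 1: best P0=- P1=- P2=NH2
Op 2: best P0=- P1=NH2 P2=NH2
Op 3: best P0=- P1=NH2 P2=NH2
Op 4: best P0=NH4 P1=NH2 P2=NH2
Op 5: best P0=NH4 P1=NH2 P2=NH2
Op 6: best P0=NH4 P1=NH2 P2=NH2
Op 7: best P0=NH4 P1=NH2 P2=NH4
Op 8: best P0=NH4 P1=NH2 P2=NH4
Op 9: best P0=NH4 P1=NH2 P2=NH4

Answer: P0:NH4 P1:NH2 P2:NH4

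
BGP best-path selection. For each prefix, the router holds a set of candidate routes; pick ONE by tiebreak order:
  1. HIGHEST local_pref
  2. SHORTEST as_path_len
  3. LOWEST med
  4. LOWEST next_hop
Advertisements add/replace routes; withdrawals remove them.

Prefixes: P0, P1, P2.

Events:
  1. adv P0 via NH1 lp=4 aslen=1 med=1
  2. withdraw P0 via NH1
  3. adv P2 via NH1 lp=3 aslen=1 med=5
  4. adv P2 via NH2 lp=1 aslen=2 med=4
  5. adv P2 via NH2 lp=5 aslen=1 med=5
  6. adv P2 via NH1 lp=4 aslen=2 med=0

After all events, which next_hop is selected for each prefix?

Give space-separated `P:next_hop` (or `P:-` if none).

Op 1: best P0=NH1 P1=- P2=-
Op 2: best P0=- P1=- P2=-
Op 3: best P0=- P1=- P2=NH1
Op 4: best P0=- P1=- P2=NH1
Op 5: best P0=- P1=- P2=NH2
Op 6: best P0=- P1=- P2=NH2

Answer: P0:- P1:- P2:NH2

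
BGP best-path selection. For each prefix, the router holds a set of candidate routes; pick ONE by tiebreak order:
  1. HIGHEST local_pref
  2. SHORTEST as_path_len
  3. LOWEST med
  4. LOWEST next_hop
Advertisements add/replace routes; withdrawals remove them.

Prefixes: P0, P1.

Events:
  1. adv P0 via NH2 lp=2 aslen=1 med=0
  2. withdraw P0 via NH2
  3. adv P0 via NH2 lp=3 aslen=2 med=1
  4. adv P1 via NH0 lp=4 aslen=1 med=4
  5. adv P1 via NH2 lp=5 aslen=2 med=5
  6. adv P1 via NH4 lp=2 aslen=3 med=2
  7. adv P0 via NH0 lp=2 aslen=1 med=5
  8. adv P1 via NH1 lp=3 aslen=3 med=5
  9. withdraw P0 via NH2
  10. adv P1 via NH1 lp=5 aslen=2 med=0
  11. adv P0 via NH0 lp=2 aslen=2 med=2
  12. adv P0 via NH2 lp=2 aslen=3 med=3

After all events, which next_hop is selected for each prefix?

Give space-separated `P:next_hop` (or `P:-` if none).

Op 1: best P0=NH2 P1=-
Op 2: best P0=- P1=-
Op 3: best P0=NH2 P1=-
Op 4: best P0=NH2 P1=NH0
Op 5: best P0=NH2 P1=NH2
Op 6: best P0=NH2 P1=NH2
Op 7: best P0=NH2 P1=NH2
Op 8: best P0=NH2 P1=NH2
Op 9: best P0=NH0 P1=NH2
Op 10: best P0=NH0 P1=NH1
Op 11: best P0=NH0 P1=NH1
Op 12: best P0=NH0 P1=NH1

Answer: P0:NH0 P1:NH1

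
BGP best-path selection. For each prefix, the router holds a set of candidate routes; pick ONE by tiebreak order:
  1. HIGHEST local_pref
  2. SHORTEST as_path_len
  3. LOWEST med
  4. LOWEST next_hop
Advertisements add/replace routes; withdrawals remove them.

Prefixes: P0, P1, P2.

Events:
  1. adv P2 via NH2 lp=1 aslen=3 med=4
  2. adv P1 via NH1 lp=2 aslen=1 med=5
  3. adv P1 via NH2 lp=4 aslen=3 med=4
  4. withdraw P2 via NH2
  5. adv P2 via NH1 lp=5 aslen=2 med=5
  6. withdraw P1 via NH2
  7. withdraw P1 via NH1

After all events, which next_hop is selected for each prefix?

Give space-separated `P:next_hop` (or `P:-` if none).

Answer: P0:- P1:- P2:NH1

Derivation:
Op 1: best P0=- P1=- P2=NH2
Op 2: best P0=- P1=NH1 P2=NH2
Op 3: best P0=- P1=NH2 P2=NH2
Op 4: best P0=- P1=NH2 P2=-
Op 5: best P0=- P1=NH2 P2=NH1
Op 6: best P0=- P1=NH1 P2=NH1
Op 7: best P0=- P1=- P2=NH1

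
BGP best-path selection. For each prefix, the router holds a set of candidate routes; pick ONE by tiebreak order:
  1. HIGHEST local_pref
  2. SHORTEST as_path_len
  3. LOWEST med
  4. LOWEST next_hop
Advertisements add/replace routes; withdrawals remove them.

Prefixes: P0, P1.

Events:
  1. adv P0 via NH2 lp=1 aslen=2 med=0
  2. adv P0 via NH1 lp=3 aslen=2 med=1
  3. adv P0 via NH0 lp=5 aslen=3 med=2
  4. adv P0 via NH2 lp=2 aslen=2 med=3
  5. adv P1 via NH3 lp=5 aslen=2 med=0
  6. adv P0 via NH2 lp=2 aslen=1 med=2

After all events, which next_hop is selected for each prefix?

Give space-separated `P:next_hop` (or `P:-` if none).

Op 1: best P0=NH2 P1=-
Op 2: best P0=NH1 P1=-
Op 3: best P0=NH0 P1=-
Op 4: best P0=NH0 P1=-
Op 5: best P0=NH0 P1=NH3
Op 6: best P0=NH0 P1=NH3

Answer: P0:NH0 P1:NH3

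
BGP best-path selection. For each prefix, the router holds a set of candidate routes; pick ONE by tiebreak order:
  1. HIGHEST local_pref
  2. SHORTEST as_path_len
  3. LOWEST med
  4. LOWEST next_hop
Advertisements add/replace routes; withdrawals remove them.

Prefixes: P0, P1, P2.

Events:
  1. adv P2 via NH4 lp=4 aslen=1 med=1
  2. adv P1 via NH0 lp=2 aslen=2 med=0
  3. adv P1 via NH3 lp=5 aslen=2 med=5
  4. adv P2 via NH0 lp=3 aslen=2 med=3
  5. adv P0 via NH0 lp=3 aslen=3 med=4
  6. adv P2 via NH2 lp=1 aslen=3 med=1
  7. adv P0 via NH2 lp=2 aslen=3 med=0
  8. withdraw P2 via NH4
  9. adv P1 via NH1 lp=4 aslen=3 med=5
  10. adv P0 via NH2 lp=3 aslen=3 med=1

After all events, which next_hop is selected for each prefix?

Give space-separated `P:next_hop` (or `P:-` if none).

Answer: P0:NH2 P1:NH3 P2:NH0

Derivation:
Op 1: best P0=- P1=- P2=NH4
Op 2: best P0=- P1=NH0 P2=NH4
Op 3: best P0=- P1=NH3 P2=NH4
Op 4: best P0=- P1=NH3 P2=NH4
Op 5: best P0=NH0 P1=NH3 P2=NH4
Op 6: best P0=NH0 P1=NH3 P2=NH4
Op 7: best P0=NH0 P1=NH3 P2=NH4
Op 8: best P0=NH0 P1=NH3 P2=NH0
Op 9: best P0=NH0 P1=NH3 P2=NH0
Op 10: best P0=NH2 P1=NH3 P2=NH0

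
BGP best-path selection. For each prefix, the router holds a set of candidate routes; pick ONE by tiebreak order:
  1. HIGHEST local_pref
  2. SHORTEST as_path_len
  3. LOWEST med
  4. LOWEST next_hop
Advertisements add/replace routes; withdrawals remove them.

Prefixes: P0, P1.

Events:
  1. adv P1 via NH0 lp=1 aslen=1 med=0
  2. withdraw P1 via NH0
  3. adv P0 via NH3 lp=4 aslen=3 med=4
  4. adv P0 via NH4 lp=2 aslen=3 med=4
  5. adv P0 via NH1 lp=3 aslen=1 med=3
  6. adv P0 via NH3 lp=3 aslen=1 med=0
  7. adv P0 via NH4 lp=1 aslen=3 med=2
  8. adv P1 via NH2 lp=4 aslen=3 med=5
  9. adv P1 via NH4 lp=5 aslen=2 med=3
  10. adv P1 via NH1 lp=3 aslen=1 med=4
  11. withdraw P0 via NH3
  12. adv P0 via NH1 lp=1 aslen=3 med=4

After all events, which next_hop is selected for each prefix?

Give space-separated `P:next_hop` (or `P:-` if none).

Answer: P0:NH4 P1:NH4

Derivation:
Op 1: best P0=- P1=NH0
Op 2: best P0=- P1=-
Op 3: best P0=NH3 P1=-
Op 4: best P0=NH3 P1=-
Op 5: best P0=NH3 P1=-
Op 6: best P0=NH3 P1=-
Op 7: best P0=NH3 P1=-
Op 8: best P0=NH3 P1=NH2
Op 9: best P0=NH3 P1=NH4
Op 10: best P0=NH3 P1=NH4
Op 11: best P0=NH1 P1=NH4
Op 12: best P0=NH4 P1=NH4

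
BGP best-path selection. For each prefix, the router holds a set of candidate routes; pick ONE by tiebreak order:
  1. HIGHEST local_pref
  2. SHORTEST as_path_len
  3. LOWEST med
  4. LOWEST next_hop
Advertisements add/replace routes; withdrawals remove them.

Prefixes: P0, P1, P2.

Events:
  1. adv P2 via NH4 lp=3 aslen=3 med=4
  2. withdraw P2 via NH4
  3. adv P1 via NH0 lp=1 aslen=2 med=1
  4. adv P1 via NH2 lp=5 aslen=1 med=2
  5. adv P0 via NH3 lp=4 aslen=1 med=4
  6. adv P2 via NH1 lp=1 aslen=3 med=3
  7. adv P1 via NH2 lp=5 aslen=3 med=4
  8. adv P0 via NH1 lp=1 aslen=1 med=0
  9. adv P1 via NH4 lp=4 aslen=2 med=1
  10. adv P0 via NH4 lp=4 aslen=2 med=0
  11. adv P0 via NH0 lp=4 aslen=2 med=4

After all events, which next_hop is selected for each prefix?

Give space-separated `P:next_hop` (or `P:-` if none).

Answer: P0:NH3 P1:NH2 P2:NH1

Derivation:
Op 1: best P0=- P1=- P2=NH4
Op 2: best P0=- P1=- P2=-
Op 3: best P0=- P1=NH0 P2=-
Op 4: best P0=- P1=NH2 P2=-
Op 5: best P0=NH3 P1=NH2 P2=-
Op 6: best P0=NH3 P1=NH2 P2=NH1
Op 7: best P0=NH3 P1=NH2 P2=NH1
Op 8: best P0=NH3 P1=NH2 P2=NH1
Op 9: best P0=NH3 P1=NH2 P2=NH1
Op 10: best P0=NH3 P1=NH2 P2=NH1
Op 11: best P0=NH3 P1=NH2 P2=NH1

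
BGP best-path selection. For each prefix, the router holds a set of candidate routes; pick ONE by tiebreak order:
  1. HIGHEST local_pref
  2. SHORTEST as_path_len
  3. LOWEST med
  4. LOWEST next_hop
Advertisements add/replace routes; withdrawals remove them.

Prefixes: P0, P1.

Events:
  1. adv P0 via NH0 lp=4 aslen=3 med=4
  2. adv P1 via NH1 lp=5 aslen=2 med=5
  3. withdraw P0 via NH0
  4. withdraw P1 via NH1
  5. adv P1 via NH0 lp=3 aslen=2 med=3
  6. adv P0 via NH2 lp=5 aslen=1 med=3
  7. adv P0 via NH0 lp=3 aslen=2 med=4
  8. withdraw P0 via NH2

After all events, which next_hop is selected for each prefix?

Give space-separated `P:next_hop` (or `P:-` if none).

Answer: P0:NH0 P1:NH0

Derivation:
Op 1: best P0=NH0 P1=-
Op 2: best P0=NH0 P1=NH1
Op 3: best P0=- P1=NH1
Op 4: best P0=- P1=-
Op 5: best P0=- P1=NH0
Op 6: best P0=NH2 P1=NH0
Op 7: best P0=NH2 P1=NH0
Op 8: best P0=NH0 P1=NH0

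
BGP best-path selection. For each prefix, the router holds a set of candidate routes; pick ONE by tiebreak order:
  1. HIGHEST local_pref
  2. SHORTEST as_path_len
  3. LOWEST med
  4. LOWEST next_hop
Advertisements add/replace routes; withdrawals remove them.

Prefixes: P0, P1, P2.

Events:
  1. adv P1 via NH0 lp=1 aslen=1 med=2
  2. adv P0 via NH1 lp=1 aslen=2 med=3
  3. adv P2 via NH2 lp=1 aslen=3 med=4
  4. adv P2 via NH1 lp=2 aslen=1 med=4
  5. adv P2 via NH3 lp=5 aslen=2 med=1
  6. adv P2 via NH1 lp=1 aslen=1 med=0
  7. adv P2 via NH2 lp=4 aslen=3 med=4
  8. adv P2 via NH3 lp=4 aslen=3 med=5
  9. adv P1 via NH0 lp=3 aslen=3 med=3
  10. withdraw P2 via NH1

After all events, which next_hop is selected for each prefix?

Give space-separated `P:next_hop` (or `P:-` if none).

Op 1: best P0=- P1=NH0 P2=-
Op 2: best P0=NH1 P1=NH0 P2=-
Op 3: best P0=NH1 P1=NH0 P2=NH2
Op 4: best P0=NH1 P1=NH0 P2=NH1
Op 5: best P0=NH1 P1=NH0 P2=NH3
Op 6: best P0=NH1 P1=NH0 P2=NH3
Op 7: best P0=NH1 P1=NH0 P2=NH3
Op 8: best P0=NH1 P1=NH0 P2=NH2
Op 9: best P0=NH1 P1=NH0 P2=NH2
Op 10: best P0=NH1 P1=NH0 P2=NH2

Answer: P0:NH1 P1:NH0 P2:NH2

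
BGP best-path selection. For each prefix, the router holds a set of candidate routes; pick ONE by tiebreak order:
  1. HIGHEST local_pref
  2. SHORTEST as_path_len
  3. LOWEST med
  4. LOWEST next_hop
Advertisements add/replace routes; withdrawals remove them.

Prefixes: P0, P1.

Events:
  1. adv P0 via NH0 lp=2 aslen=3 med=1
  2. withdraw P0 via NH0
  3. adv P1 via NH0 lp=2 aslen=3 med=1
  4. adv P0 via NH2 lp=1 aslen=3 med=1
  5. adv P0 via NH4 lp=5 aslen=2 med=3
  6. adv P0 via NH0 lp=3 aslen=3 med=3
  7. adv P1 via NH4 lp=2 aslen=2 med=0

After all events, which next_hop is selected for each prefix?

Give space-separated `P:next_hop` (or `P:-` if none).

Answer: P0:NH4 P1:NH4

Derivation:
Op 1: best P0=NH0 P1=-
Op 2: best P0=- P1=-
Op 3: best P0=- P1=NH0
Op 4: best P0=NH2 P1=NH0
Op 5: best P0=NH4 P1=NH0
Op 6: best P0=NH4 P1=NH0
Op 7: best P0=NH4 P1=NH4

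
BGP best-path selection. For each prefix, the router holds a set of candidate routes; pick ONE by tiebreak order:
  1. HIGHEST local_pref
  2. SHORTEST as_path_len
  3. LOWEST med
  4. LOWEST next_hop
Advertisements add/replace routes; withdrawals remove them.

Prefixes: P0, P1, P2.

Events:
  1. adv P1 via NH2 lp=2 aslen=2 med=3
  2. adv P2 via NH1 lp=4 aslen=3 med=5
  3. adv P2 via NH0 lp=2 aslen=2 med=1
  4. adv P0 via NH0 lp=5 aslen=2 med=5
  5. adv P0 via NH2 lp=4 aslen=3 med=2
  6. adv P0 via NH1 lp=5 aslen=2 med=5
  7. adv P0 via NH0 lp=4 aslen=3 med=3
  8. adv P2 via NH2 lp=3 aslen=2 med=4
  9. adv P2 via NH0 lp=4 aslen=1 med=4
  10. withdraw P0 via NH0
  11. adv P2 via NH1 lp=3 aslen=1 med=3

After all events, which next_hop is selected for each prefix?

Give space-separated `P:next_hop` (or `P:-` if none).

Op 1: best P0=- P1=NH2 P2=-
Op 2: best P0=- P1=NH2 P2=NH1
Op 3: best P0=- P1=NH2 P2=NH1
Op 4: best P0=NH0 P1=NH2 P2=NH1
Op 5: best P0=NH0 P1=NH2 P2=NH1
Op 6: best P0=NH0 P1=NH2 P2=NH1
Op 7: best P0=NH1 P1=NH2 P2=NH1
Op 8: best P0=NH1 P1=NH2 P2=NH1
Op 9: best P0=NH1 P1=NH2 P2=NH0
Op 10: best P0=NH1 P1=NH2 P2=NH0
Op 11: best P0=NH1 P1=NH2 P2=NH0

Answer: P0:NH1 P1:NH2 P2:NH0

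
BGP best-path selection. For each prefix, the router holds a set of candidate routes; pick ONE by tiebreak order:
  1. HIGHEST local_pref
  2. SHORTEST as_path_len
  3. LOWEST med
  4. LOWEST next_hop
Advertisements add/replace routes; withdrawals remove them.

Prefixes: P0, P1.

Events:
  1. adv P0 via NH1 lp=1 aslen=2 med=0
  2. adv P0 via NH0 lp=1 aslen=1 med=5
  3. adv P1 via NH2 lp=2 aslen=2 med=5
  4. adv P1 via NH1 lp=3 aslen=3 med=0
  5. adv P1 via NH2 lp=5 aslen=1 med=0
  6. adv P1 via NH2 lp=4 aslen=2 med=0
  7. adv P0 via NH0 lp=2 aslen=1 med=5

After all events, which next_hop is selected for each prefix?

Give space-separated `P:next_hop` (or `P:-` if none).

Answer: P0:NH0 P1:NH2

Derivation:
Op 1: best P0=NH1 P1=-
Op 2: best P0=NH0 P1=-
Op 3: best P0=NH0 P1=NH2
Op 4: best P0=NH0 P1=NH1
Op 5: best P0=NH0 P1=NH2
Op 6: best P0=NH0 P1=NH2
Op 7: best P0=NH0 P1=NH2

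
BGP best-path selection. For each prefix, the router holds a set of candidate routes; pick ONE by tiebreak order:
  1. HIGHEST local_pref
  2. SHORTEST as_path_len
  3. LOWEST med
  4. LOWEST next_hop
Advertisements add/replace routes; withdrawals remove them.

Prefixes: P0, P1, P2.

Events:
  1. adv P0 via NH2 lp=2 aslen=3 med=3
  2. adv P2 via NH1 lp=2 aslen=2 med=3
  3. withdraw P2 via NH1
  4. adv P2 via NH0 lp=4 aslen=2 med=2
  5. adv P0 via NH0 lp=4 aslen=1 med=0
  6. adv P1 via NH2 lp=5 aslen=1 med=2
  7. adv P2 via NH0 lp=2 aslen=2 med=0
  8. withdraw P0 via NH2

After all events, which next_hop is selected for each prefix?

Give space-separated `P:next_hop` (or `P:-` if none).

Answer: P0:NH0 P1:NH2 P2:NH0

Derivation:
Op 1: best P0=NH2 P1=- P2=-
Op 2: best P0=NH2 P1=- P2=NH1
Op 3: best P0=NH2 P1=- P2=-
Op 4: best P0=NH2 P1=- P2=NH0
Op 5: best P0=NH0 P1=- P2=NH0
Op 6: best P0=NH0 P1=NH2 P2=NH0
Op 7: best P0=NH0 P1=NH2 P2=NH0
Op 8: best P0=NH0 P1=NH2 P2=NH0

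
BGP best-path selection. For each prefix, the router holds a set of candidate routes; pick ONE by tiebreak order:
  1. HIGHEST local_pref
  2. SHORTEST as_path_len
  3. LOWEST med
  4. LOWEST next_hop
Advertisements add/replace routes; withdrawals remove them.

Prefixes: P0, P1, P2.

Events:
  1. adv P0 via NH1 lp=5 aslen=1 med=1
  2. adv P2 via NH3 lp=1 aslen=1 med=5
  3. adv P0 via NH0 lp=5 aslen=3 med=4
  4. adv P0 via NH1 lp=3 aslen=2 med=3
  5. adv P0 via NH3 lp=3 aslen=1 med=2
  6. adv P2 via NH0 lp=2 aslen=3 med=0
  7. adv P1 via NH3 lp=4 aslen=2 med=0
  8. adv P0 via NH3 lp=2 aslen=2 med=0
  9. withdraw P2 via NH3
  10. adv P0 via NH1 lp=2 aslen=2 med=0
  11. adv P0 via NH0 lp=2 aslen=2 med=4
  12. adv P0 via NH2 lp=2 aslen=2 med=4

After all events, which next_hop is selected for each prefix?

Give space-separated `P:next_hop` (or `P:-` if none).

Answer: P0:NH1 P1:NH3 P2:NH0

Derivation:
Op 1: best P0=NH1 P1=- P2=-
Op 2: best P0=NH1 P1=- P2=NH3
Op 3: best P0=NH1 P1=- P2=NH3
Op 4: best P0=NH0 P1=- P2=NH3
Op 5: best P0=NH0 P1=- P2=NH3
Op 6: best P0=NH0 P1=- P2=NH0
Op 7: best P0=NH0 P1=NH3 P2=NH0
Op 8: best P0=NH0 P1=NH3 P2=NH0
Op 9: best P0=NH0 P1=NH3 P2=NH0
Op 10: best P0=NH0 P1=NH3 P2=NH0
Op 11: best P0=NH1 P1=NH3 P2=NH0
Op 12: best P0=NH1 P1=NH3 P2=NH0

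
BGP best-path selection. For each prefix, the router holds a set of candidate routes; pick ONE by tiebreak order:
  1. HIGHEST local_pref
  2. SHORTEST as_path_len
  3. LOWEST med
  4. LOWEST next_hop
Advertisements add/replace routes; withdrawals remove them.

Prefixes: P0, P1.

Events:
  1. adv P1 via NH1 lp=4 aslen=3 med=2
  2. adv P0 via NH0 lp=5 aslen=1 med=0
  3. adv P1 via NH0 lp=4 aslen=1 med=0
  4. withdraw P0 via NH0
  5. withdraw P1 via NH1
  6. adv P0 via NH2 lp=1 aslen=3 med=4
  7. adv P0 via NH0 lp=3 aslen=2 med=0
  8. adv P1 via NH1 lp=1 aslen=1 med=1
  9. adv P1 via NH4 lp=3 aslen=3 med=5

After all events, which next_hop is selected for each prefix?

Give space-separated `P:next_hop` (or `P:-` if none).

Op 1: best P0=- P1=NH1
Op 2: best P0=NH0 P1=NH1
Op 3: best P0=NH0 P1=NH0
Op 4: best P0=- P1=NH0
Op 5: best P0=- P1=NH0
Op 6: best P0=NH2 P1=NH0
Op 7: best P0=NH0 P1=NH0
Op 8: best P0=NH0 P1=NH0
Op 9: best P0=NH0 P1=NH0

Answer: P0:NH0 P1:NH0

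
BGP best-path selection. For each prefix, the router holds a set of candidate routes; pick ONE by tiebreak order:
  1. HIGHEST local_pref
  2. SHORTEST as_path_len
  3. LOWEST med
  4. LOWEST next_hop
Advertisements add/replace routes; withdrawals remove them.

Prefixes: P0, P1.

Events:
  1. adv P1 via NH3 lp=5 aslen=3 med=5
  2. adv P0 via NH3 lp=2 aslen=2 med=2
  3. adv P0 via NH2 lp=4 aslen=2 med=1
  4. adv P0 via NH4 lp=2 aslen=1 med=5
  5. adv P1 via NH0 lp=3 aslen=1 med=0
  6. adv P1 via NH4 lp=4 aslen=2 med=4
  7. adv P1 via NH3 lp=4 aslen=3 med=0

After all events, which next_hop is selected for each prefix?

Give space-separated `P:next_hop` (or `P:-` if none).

Op 1: best P0=- P1=NH3
Op 2: best P0=NH3 P1=NH3
Op 3: best P0=NH2 P1=NH3
Op 4: best P0=NH2 P1=NH3
Op 5: best P0=NH2 P1=NH3
Op 6: best P0=NH2 P1=NH3
Op 7: best P0=NH2 P1=NH4

Answer: P0:NH2 P1:NH4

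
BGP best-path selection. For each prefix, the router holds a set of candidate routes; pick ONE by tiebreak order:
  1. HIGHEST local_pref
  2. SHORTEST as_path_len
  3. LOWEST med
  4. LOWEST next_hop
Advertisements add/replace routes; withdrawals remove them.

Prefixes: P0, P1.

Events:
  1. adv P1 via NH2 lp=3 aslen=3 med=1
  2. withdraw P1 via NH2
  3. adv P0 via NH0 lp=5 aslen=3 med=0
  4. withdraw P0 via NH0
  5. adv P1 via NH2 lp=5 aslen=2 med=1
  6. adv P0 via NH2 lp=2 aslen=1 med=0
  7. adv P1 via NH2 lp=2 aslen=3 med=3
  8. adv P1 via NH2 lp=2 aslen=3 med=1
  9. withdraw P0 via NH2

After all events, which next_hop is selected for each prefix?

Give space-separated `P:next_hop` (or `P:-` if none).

Op 1: best P0=- P1=NH2
Op 2: best P0=- P1=-
Op 3: best P0=NH0 P1=-
Op 4: best P0=- P1=-
Op 5: best P0=- P1=NH2
Op 6: best P0=NH2 P1=NH2
Op 7: best P0=NH2 P1=NH2
Op 8: best P0=NH2 P1=NH2
Op 9: best P0=- P1=NH2

Answer: P0:- P1:NH2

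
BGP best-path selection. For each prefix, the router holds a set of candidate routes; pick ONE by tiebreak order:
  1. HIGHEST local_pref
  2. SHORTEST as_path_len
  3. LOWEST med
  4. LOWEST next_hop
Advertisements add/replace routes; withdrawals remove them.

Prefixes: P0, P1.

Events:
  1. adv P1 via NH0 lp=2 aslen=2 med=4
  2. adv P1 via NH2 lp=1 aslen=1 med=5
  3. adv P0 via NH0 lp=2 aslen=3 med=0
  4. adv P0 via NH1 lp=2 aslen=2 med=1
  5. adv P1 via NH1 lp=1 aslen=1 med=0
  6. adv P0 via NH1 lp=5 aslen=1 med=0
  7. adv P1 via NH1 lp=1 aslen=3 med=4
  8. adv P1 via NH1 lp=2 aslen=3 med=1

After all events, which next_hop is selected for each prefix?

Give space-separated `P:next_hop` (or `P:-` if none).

Op 1: best P0=- P1=NH0
Op 2: best P0=- P1=NH0
Op 3: best P0=NH0 P1=NH0
Op 4: best P0=NH1 P1=NH0
Op 5: best P0=NH1 P1=NH0
Op 6: best P0=NH1 P1=NH0
Op 7: best P0=NH1 P1=NH0
Op 8: best P0=NH1 P1=NH0

Answer: P0:NH1 P1:NH0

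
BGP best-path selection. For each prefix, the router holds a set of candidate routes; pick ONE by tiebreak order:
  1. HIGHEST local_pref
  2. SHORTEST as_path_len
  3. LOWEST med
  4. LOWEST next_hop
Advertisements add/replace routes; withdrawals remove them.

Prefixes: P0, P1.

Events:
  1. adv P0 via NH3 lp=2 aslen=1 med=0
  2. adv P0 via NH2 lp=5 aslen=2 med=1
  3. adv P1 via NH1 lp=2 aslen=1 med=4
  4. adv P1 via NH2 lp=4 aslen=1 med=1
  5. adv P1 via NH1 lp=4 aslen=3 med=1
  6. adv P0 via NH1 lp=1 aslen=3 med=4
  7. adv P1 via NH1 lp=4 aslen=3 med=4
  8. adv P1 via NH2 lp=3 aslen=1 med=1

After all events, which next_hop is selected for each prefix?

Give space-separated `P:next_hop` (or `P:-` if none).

Answer: P0:NH2 P1:NH1

Derivation:
Op 1: best P0=NH3 P1=-
Op 2: best P0=NH2 P1=-
Op 3: best P0=NH2 P1=NH1
Op 4: best P0=NH2 P1=NH2
Op 5: best P0=NH2 P1=NH2
Op 6: best P0=NH2 P1=NH2
Op 7: best P0=NH2 P1=NH2
Op 8: best P0=NH2 P1=NH1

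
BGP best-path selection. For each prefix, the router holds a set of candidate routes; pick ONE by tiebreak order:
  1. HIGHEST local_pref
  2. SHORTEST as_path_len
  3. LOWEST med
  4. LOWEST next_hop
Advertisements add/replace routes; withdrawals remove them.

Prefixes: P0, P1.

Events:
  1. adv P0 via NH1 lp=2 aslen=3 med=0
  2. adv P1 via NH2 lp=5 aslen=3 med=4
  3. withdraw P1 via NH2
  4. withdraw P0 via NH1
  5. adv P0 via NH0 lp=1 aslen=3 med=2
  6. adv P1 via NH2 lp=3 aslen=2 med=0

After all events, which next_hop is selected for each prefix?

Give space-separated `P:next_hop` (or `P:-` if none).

Op 1: best P0=NH1 P1=-
Op 2: best P0=NH1 P1=NH2
Op 3: best P0=NH1 P1=-
Op 4: best P0=- P1=-
Op 5: best P0=NH0 P1=-
Op 6: best P0=NH0 P1=NH2

Answer: P0:NH0 P1:NH2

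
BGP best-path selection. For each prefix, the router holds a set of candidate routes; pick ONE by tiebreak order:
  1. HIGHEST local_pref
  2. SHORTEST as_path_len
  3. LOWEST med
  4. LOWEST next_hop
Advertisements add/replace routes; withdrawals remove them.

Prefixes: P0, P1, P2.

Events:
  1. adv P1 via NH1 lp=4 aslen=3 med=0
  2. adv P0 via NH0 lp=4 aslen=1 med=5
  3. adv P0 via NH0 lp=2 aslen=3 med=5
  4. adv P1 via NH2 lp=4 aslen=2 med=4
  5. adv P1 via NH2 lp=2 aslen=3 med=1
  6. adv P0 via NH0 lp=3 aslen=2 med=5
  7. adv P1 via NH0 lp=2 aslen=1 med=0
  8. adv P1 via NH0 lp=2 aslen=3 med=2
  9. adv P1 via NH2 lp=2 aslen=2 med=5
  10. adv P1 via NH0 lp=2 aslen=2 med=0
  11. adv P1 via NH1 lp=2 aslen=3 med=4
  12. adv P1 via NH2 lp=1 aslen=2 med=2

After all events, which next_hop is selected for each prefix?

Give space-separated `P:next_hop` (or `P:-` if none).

Answer: P0:NH0 P1:NH0 P2:-

Derivation:
Op 1: best P0=- P1=NH1 P2=-
Op 2: best P0=NH0 P1=NH1 P2=-
Op 3: best P0=NH0 P1=NH1 P2=-
Op 4: best P0=NH0 P1=NH2 P2=-
Op 5: best P0=NH0 P1=NH1 P2=-
Op 6: best P0=NH0 P1=NH1 P2=-
Op 7: best P0=NH0 P1=NH1 P2=-
Op 8: best P0=NH0 P1=NH1 P2=-
Op 9: best P0=NH0 P1=NH1 P2=-
Op 10: best P0=NH0 P1=NH1 P2=-
Op 11: best P0=NH0 P1=NH0 P2=-
Op 12: best P0=NH0 P1=NH0 P2=-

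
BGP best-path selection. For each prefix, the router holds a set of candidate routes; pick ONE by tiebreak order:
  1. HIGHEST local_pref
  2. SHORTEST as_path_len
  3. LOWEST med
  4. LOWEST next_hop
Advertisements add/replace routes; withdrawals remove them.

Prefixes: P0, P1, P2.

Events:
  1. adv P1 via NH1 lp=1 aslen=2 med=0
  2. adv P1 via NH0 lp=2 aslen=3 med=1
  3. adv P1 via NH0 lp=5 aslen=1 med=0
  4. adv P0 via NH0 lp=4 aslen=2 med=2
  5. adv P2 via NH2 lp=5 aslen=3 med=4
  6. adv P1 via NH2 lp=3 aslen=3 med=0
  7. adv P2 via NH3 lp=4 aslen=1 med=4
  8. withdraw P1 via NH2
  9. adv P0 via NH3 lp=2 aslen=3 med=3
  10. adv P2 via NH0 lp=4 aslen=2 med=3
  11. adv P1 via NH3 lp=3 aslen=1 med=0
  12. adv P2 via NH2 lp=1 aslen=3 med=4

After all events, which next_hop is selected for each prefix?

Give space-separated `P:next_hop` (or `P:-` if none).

Op 1: best P0=- P1=NH1 P2=-
Op 2: best P0=- P1=NH0 P2=-
Op 3: best P0=- P1=NH0 P2=-
Op 4: best P0=NH0 P1=NH0 P2=-
Op 5: best P0=NH0 P1=NH0 P2=NH2
Op 6: best P0=NH0 P1=NH0 P2=NH2
Op 7: best P0=NH0 P1=NH0 P2=NH2
Op 8: best P0=NH0 P1=NH0 P2=NH2
Op 9: best P0=NH0 P1=NH0 P2=NH2
Op 10: best P0=NH0 P1=NH0 P2=NH2
Op 11: best P0=NH0 P1=NH0 P2=NH2
Op 12: best P0=NH0 P1=NH0 P2=NH3

Answer: P0:NH0 P1:NH0 P2:NH3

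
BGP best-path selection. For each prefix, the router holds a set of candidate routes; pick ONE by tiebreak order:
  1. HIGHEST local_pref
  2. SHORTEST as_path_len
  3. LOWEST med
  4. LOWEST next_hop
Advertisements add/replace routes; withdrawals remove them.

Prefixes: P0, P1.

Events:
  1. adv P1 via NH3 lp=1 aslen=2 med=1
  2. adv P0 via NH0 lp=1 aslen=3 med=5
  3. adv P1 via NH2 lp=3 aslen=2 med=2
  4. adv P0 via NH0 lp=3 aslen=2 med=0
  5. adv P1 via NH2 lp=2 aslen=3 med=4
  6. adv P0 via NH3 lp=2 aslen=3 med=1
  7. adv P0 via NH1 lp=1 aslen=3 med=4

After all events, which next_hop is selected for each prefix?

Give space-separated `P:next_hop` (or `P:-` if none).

Op 1: best P0=- P1=NH3
Op 2: best P0=NH0 P1=NH3
Op 3: best P0=NH0 P1=NH2
Op 4: best P0=NH0 P1=NH2
Op 5: best P0=NH0 P1=NH2
Op 6: best P0=NH0 P1=NH2
Op 7: best P0=NH0 P1=NH2

Answer: P0:NH0 P1:NH2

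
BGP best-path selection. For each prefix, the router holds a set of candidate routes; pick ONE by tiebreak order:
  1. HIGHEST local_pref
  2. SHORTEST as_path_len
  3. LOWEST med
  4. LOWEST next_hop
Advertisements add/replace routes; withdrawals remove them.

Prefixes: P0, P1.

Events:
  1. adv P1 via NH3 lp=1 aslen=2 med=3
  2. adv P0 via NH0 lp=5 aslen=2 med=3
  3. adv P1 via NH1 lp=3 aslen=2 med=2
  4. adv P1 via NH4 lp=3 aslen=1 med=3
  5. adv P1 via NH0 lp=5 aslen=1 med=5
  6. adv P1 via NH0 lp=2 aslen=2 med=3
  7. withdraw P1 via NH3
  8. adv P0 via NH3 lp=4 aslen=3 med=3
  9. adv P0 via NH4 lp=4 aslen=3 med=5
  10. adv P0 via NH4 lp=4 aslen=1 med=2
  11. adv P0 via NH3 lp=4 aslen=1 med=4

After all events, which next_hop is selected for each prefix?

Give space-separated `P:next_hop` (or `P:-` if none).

Answer: P0:NH0 P1:NH4

Derivation:
Op 1: best P0=- P1=NH3
Op 2: best P0=NH0 P1=NH3
Op 3: best P0=NH0 P1=NH1
Op 4: best P0=NH0 P1=NH4
Op 5: best P0=NH0 P1=NH0
Op 6: best P0=NH0 P1=NH4
Op 7: best P0=NH0 P1=NH4
Op 8: best P0=NH0 P1=NH4
Op 9: best P0=NH0 P1=NH4
Op 10: best P0=NH0 P1=NH4
Op 11: best P0=NH0 P1=NH4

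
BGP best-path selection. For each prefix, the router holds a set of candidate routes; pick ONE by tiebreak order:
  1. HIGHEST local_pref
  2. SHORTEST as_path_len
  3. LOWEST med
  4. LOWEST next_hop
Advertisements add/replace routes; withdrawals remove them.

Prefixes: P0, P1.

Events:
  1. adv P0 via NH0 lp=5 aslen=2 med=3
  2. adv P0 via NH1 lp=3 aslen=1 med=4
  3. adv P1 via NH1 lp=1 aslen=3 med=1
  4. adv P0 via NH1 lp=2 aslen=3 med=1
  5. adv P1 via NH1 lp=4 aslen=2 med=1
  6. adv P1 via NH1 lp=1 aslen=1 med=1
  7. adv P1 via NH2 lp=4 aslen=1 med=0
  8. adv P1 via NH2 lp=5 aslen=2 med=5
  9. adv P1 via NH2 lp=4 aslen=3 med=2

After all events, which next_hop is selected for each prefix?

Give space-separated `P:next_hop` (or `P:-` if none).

Op 1: best P0=NH0 P1=-
Op 2: best P0=NH0 P1=-
Op 3: best P0=NH0 P1=NH1
Op 4: best P0=NH0 P1=NH1
Op 5: best P0=NH0 P1=NH1
Op 6: best P0=NH0 P1=NH1
Op 7: best P0=NH0 P1=NH2
Op 8: best P0=NH0 P1=NH2
Op 9: best P0=NH0 P1=NH2

Answer: P0:NH0 P1:NH2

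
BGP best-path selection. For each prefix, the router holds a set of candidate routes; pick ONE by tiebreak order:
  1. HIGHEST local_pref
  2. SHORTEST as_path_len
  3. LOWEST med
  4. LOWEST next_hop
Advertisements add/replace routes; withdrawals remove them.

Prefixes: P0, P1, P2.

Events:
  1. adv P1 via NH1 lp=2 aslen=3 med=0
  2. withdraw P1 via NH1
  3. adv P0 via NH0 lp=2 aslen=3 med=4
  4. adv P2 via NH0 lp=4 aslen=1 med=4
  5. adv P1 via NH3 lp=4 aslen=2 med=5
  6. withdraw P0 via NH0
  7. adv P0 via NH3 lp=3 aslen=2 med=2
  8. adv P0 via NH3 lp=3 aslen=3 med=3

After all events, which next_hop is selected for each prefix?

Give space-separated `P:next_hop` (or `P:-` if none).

Op 1: best P0=- P1=NH1 P2=-
Op 2: best P0=- P1=- P2=-
Op 3: best P0=NH0 P1=- P2=-
Op 4: best P0=NH0 P1=- P2=NH0
Op 5: best P0=NH0 P1=NH3 P2=NH0
Op 6: best P0=- P1=NH3 P2=NH0
Op 7: best P0=NH3 P1=NH3 P2=NH0
Op 8: best P0=NH3 P1=NH3 P2=NH0

Answer: P0:NH3 P1:NH3 P2:NH0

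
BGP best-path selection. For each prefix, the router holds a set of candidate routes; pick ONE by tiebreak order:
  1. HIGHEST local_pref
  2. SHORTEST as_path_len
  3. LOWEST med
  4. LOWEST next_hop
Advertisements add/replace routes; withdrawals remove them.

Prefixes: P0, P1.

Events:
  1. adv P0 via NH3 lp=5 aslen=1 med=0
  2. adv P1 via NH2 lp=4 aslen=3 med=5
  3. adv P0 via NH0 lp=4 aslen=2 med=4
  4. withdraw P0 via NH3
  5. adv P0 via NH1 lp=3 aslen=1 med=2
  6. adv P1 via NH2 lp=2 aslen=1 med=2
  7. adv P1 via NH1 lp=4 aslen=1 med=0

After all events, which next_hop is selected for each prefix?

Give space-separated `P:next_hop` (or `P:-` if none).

Op 1: best P0=NH3 P1=-
Op 2: best P0=NH3 P1=NH2
Op 3: best P0=NH3 P1=NH2
Op 4: best P0=NH0 P1=NH2
Op 5: best P0=NH0 P1=NH2
Op 6: best P0=NH0 P1=NH2
Op 7: best P0=NH0 P1=NH1

Answer: P0:NH0 P1:NH1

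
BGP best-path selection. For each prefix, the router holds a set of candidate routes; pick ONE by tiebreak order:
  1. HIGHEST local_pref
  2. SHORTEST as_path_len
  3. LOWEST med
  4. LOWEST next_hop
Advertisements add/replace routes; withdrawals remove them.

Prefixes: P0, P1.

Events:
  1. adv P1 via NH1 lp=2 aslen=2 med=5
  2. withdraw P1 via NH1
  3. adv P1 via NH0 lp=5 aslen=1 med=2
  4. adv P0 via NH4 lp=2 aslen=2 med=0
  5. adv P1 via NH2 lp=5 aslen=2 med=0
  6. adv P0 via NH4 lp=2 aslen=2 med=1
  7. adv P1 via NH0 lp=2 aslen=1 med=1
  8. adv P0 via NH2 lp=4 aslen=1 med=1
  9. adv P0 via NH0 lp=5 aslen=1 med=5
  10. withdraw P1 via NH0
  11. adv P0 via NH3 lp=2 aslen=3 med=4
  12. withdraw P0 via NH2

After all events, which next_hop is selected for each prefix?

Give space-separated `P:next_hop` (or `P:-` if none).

Op 1: best P0=- P1=NH1
Op 2: best P0=- P1=-
Op 3: best P0=- P1=NH0
Op 4: best P0=NH4 P1=NH0
Op 5: best P0=NH4 P1=NH0
Op 6: best P0=NH4 P1=NH0
Op 7: best P0=NH4 P1=NH2
Op 8: best P0=NH2 P1=NH2
Op 9: best P0=NH0 P1=NH2
Op 10: best P0=NH0 P1=NH2
Op 11: best P0=NH0 P1=NH2
Op 12: best P0=NH0 P1=NH2

Answer: P0:NH0 P1:NH2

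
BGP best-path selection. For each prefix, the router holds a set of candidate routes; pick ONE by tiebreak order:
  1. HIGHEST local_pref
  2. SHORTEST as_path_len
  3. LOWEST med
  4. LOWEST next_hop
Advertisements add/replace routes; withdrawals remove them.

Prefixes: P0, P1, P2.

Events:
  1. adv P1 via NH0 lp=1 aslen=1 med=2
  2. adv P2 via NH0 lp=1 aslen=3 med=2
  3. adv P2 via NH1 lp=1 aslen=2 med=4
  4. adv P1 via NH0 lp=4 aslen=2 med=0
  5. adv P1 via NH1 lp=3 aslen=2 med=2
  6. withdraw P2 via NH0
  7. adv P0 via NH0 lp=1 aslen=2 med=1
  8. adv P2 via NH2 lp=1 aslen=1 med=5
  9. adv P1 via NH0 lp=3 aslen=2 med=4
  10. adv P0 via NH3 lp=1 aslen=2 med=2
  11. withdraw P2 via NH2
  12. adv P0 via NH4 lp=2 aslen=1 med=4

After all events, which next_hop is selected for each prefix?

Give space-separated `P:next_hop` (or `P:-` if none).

Answer: P0:NH4 P1:NH1 P2:NH1

Derivation:
Op 1: best P0=- P1=NH0 P2=-
Op 2: best P0=- P1=NH0 P2=NH0
Op 3: best P0=- P1=NH0 P2=NH1
Op 4: best P0=- P1=NH0 P2=NH1
Op 5: best P0=- P1=NH0 P2=NH1
Op 6: best P0=- P1=NH0 P2=NH1
Op 7: best P0=NH0 P1=NH0 P2=NH1
Op 8: best P0=NH0 P1=NH0 P2=NH2
Op 9: best P0=NH0 P1=NH1 P2=NH2
Op 10: best P0=NH0 P1=NH1 P2=NH2
Op 11: best P0=NH0 P1=NH1 P2=NH1
Op 12: best P0=NH4 P1=NH1 P2=NH1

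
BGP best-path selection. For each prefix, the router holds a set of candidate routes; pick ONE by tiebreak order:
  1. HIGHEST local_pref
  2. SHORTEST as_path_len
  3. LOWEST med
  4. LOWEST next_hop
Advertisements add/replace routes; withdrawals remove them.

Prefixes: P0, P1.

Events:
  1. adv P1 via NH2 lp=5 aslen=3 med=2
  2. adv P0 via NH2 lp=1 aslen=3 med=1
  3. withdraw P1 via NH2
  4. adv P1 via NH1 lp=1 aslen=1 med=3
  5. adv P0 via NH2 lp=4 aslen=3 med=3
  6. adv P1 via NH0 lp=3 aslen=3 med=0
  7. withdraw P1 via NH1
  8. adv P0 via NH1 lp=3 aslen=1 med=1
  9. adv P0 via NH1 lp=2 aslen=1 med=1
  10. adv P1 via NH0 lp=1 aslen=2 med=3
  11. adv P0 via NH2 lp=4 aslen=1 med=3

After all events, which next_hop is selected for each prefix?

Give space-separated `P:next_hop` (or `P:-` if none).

Op 1: best P0=- P1=NH2
Op 2: best P0=NH2 P1=NH2
Op 3: best P0=NH2 P1=-
Op 4: best P0=NH2 P1=NH1
Op 5: best P0=NH2 P1=NH1
Op 6: best P0=NH2 P1=NH0
Op 7: best P0=NH2 P1=NH0
Op 8: best P0=NH2 P1=NH0
Op 9: best P0=NH2 P1=NH0
Op 10: best P0=NH2 P1=NH0
Op 11: best P0=NH2 P1=NH0

Answer: P0:NH2 P1:NH0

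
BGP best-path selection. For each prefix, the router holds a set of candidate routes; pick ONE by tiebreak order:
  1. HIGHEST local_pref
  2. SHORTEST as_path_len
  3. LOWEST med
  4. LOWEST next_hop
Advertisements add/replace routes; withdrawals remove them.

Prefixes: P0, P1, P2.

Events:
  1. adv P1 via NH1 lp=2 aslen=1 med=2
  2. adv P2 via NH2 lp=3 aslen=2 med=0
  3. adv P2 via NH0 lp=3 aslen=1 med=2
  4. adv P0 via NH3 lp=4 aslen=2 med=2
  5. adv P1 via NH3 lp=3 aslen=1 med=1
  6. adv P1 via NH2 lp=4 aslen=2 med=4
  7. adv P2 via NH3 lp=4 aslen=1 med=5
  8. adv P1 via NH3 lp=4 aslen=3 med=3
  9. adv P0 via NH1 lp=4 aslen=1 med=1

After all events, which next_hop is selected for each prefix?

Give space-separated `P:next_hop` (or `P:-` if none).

Answer: P0:NH1 P1:NH2 P2:NH3

Derivation:
Op 1: best P0=- P1=NH1 P2=-
Op 2: best P0=- P1=NH1 P2=NH2
Op 3: best P0=- P1=NH1 P2=NH0
Op 4: best P0=NH3 P1=NH1 P2=NH0
Op 5: best P0=NH3 P1=NH3 P2=NH0
Op 6: best P0=NH3 P1=NH2 P2=NH0
Op 7: best P0=NH3 P1=NH2 P2=NH3
Op 8: best P0=NH3 P1=NH2 P2=NH3
Op 9: best P0=NH1 P1=NH2 P2=NH3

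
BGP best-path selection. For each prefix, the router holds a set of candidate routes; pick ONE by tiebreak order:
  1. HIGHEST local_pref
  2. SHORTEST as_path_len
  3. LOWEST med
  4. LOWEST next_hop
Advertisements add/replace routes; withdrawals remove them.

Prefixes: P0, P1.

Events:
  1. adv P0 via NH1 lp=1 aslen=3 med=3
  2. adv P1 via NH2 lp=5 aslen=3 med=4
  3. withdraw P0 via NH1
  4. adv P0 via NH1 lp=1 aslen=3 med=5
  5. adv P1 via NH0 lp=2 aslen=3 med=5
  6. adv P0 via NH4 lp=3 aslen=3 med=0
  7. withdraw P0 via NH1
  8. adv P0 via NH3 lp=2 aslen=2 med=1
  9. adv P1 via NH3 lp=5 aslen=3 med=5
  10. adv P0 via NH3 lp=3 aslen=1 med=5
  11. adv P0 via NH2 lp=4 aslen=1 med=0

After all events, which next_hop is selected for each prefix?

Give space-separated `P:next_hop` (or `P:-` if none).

Op 1: best P0=NH1 P1=-
Op 2: best P0=NH1 P1=NH2
Op 3: best P0=- P1=NH2
Op 4: best P0=NH1 P1=NH2
Op 5: best P0=NH1 P1=NH2
Op 6: best P0=NH4 P1=NH2
Op 7: best P0=NH4 P1=NH2
Op 8: best P0=NH4 P1=NH2
Op 9: best P0=NH4 P1=NH2
Op 10: best P0=NH3 P1=NH2
Op 11: best P0=NH2 P1=NH2

Answer: P0:NH2 P1:NH2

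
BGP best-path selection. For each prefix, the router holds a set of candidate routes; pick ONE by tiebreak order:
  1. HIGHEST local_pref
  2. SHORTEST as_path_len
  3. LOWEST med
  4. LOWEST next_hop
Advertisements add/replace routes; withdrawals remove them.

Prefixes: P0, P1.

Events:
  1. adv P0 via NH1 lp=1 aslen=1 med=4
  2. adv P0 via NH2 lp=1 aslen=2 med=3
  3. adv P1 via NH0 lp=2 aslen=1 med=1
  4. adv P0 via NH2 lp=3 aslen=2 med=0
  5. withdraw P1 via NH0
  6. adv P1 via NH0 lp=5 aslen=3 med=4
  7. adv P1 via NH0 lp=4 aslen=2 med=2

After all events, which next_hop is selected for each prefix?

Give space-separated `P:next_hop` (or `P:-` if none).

Answer: P0:NH2 P1:NH0

Derivation:
Op 1: best P0=NH1 P1=-
Op 2: best P0=NH1 P1=-
Op 3: best P0=NH1 P1=NH0
Op 4: best P0=NH2 P1=NH0
Op 5: best P0=NH2 P1=-
Op 6: best P0=NH2 P1=NH0
Op 7: best P0=NH2 P1=NH0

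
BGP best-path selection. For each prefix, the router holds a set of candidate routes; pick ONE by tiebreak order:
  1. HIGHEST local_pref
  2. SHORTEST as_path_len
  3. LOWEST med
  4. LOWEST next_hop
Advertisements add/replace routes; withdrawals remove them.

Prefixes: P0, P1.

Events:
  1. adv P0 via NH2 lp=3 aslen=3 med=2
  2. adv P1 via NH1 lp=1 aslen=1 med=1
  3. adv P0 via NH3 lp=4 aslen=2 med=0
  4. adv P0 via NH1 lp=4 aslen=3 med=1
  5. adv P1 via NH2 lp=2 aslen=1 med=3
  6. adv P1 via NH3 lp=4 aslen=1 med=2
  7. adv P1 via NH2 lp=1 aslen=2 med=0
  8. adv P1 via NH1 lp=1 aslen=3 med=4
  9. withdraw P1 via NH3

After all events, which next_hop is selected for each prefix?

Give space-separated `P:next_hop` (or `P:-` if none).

Answer: P0:NH3 P1:NH2

Derivation:
Op 1: best P0=NH2 P1=-
Op 2: best P0=NH2 P1=NH1
Op 3: best P0=NH3 P1=NH1
Op 4: best P0=NH3 P1=NH1
Op 5: best P0=NH3 P1=NH2
Op 6: best P0=NH3 P1=NH3
Op 7: best P0=NH3 P1=NH3
Op 8: best P0=NH3 P1=NH3
Op 9: best P0=NH3 P1=NH2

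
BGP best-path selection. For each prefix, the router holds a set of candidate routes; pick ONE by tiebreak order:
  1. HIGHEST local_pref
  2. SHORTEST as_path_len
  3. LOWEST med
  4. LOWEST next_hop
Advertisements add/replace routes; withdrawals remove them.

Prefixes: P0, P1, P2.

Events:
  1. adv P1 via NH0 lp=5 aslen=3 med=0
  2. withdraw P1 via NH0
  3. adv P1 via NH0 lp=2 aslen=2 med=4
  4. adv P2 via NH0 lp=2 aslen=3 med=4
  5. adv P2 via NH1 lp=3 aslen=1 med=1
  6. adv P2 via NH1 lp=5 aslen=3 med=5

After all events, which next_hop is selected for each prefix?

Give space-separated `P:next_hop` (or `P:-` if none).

Op 1: best P0=- P1=NH0 P2=-
Op 2: best P0=- P1=- P2=-
Op 3: best P0=- P1=NH0 P2=-
Op 4: best P0=- P1=NH0 P2=NH0
Op 5: best P0=- P1=NH0 P2=NH1
Op 6: best P0=- P1=NH0 P2=NH1

Answer: P0:- P1:NH0 P2:NH1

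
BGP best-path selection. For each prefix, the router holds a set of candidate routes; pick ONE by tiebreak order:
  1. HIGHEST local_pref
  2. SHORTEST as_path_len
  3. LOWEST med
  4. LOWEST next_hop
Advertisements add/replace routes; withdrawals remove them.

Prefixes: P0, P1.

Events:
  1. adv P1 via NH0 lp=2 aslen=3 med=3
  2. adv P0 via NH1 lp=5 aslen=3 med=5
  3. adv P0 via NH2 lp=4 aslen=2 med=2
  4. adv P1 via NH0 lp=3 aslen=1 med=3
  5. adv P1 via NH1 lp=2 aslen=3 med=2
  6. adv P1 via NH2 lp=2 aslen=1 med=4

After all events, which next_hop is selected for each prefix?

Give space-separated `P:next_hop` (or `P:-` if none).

Answer: P0:NH1 P1:NH0

Derivation:
Op 1: best P0=- P1=NH0
Op 2: best P0=NH1 P1=NH0
Op 3: best P0=NH1 P1=NH0
Op 4: best P0=NH1 P1=NH0
Op 5: best P0=NH1 P1=NH0
Op 6: best P0=NH1 P1=NH0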